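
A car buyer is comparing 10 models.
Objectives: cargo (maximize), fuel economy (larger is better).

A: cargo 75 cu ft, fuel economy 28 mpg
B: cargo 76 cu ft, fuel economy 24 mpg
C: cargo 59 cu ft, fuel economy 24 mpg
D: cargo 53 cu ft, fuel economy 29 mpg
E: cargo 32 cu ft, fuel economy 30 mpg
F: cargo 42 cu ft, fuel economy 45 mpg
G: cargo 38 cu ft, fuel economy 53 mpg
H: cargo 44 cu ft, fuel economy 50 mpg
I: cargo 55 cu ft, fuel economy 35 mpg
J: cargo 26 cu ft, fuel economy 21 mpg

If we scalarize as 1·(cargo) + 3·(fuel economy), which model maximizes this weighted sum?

A: 1·75 + 3·28 = 159
B: 1·76 + 3·24 = 148
C: 1·59 + 3·24 = 131
D: 1·53 + 3·29 = 140
E: 1·32 + 3·30 = 122
F: 1·42 + 3·45 = 177
G: 1·38 + 3·53 = 197
H: 1·44 + 3·50 = 194
I: 1·55 + 3·35 = 160
J: 1·26 + 3·21 = 89
Highest: G at 197.

G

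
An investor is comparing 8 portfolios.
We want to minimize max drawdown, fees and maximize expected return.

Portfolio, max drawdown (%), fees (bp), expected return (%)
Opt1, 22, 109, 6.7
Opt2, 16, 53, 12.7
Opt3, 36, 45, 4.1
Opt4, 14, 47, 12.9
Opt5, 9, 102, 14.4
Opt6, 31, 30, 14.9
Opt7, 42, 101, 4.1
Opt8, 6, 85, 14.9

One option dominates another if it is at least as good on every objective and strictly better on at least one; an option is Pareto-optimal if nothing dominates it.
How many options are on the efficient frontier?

3

Opt1: dominated by Opt2 (max drawdown 16≤22, fees 53≤109, expected return 12.7≥6.7).
Opt2: dominated by Opt4 (max drawdown 14≤16, fees 47≤53, expected return 12.9≥12.7).
Opt3: dominated by Opt6 (max drawdown 31≤36, fees 30≤45, expected return 14.9≥4.1).
Opt4: not dominated.
Opt5: dominated by Opt8 (max drawdown 6≤9, fees 85≤102, expected return 14.9≥14.4).
Opt6: not dominated (best fees).
Opt7: dominated by Opt2 (max drawdown 16≤42, fees 53≤101, expected return 12.7≥4.1).
Opt8: not dominated (best max drawdown).
Pareto-optimal: Opt4, Opt6, Opt8 → 3.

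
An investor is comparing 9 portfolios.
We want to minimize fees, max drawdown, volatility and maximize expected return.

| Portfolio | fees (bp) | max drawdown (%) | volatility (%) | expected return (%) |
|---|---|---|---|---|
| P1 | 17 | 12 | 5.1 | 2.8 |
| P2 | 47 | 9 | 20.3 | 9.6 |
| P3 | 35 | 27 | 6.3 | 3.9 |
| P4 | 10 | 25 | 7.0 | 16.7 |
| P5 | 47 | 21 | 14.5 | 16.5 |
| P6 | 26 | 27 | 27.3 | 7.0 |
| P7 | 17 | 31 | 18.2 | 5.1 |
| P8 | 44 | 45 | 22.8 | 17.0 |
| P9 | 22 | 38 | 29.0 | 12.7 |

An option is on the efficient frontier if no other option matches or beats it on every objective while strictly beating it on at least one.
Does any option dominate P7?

P4 vs P7: fees 10≤17, max drawdown 25≤31, volatility 7.0≤18.2, expected return 16.7≥5.1 — P4 is at least as good on every objective and strictly better on at least one, so P4 dominates P7.

Yes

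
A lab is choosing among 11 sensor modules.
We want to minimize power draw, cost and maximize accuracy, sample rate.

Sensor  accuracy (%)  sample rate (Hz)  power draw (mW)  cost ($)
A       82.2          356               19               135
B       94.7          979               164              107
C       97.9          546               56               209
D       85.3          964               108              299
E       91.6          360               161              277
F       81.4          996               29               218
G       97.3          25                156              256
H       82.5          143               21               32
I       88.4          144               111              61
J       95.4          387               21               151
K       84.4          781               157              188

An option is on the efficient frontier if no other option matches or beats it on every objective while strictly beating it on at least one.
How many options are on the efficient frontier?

A: not dominated (best power draw).
B: not dominated.
C: not dominated (best accuracy).
D: not dominated.
E: dominated by C (accuracy 97.9≥91.6, sample rate 546≥360, power draw 56≤161, cost 209≤277).
F: not dominated (best sample rate).
G: dominated by C (accuracy 97.9≥97.3, sample rate 546≥25, power draw 56≤156, cost 209≤256).
H: not dominated (best cost).
I: not dominated.
J: not dominated.
K: not dominated.
Pareto-optimal: A, B, C, D, F, H, I, J, K → 9.

9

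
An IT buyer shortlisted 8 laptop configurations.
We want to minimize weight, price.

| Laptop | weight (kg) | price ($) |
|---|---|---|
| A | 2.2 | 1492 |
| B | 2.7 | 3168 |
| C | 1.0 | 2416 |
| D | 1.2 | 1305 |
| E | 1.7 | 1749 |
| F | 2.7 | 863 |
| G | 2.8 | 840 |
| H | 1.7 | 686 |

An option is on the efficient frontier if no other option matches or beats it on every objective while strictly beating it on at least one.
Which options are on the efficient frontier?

C, D, H

A: dominated by D (weight 1.2≤2.2, price 1305≤1492).
B: dominated by A (weight 2.2≤2.7, price 1492≤3168).
C: not dominated (best weight).
D: not dominated.
E: dominated by D (weight 1.2≤1.7, price 1305≤1749).
F: dominated by H (weight 1.7≤2.7, price 686≤863).
G: dominated by H (weight 1.7≤2.8, price 686≤840).
H: not dominated (best price).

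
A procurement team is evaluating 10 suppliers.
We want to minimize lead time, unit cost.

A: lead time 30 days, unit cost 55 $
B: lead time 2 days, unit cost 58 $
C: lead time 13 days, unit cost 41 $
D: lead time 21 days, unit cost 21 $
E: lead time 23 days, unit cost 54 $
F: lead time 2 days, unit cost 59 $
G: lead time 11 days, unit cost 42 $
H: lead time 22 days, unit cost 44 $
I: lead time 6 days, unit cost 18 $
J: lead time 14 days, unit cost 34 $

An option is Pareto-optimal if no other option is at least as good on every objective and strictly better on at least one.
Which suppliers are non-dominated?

B, I

A: dominated by C (lead time 13≤30, unit cost 41≤55).
B: not dominated.
C: dominated by I (lead time 6≤13, unit cost 18≤41).
D: dominated by I (lead time 6≤21, unit cost 18≤21).
E: dominated by C (lead time 13≤23, unit cost 41≤54).
F: dominated by B (lead time 2≤2, unit cost 58≤59).
G: dominated by I (lead time 6≤11, unit cost 18≤42).
H: dominated by C (lead time 13≤22, unit cost 41≤44).
I: not dominated (best unit cost).
J: dominated by I (lead time 6≤14, unit cost 18≤34).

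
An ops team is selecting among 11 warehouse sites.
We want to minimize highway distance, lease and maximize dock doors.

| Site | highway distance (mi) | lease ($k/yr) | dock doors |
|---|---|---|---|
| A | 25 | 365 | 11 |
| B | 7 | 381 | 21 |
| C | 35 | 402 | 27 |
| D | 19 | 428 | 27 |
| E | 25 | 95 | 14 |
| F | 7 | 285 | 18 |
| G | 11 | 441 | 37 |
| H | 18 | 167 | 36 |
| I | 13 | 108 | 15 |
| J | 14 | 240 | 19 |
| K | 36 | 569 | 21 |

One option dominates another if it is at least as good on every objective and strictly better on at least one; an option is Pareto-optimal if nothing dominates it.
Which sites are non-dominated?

B, E, F, G, H, I, J

A: dominated by E (highway distance 25≤25, lease 95≤365, dock doors 14≥11).
B: not dominated.
C: dominated by H (highway distance 18≤35, lease 167≤402, dock doors 36≥27).
D: dominated by H (highway distance 18≤19, lease 167≤428, dock doors 36≥27).
E: not dominated (best lease).
F: not dominated.
G: not dominated (best dock doors).
H: not dominated.
I: not dominated.
J: not dominated.
K: dominated by B (highway distance 7≤36, lease 381≤569, dock doors 21≥21).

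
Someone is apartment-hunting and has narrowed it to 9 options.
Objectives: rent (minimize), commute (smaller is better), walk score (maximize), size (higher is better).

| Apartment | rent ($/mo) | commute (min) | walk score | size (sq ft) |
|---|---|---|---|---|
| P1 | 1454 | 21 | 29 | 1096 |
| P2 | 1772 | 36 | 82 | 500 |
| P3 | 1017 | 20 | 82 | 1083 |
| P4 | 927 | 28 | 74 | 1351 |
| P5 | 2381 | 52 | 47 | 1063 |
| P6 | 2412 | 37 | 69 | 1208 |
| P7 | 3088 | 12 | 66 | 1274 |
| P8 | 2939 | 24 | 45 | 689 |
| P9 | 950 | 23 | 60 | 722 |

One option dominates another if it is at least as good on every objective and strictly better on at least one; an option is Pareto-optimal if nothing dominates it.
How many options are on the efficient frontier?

P1: not dominated.
P2: dominated by P3 (rent 1017≤1772, commute 20≤36, walk score 82≥82, size 1083≥500).
P3: not dominated.
P4: not dominated (best rent).
P5: dominated by P3 (rent 1017≤2381, commute 20≤52, walk score 82≥47, size 1083≥1063).
P6: dominated by P4 (rent 927≤2412, commute 28≤37, walk score 74≥69, size 1351≥1208).
P7: not dominated (best commute).
P8: dominated by P3 (rent 1017≤2939, commute 20≤24, walk score 82≥45, size 1083≥689).
P9: not dominated.
Pareto-optimal: P1, P3, P4, P7, P9 → 5.

5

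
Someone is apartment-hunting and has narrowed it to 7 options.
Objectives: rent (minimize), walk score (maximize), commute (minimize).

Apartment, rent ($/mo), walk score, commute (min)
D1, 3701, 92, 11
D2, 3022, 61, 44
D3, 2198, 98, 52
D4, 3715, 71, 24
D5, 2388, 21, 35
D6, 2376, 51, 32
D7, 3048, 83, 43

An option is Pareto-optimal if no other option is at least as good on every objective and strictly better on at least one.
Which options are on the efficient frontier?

D1, D2, D3, D6, D7

D1: not dominated (best commute).
D2: not dominated.
D3: not dominated (best rent).
D4: dominated by D1 (rent 3701≤3715, walk score 92≥71, commute 11≤24).
D5: dominated by D6 (rent 2376≤2388, walk score 51≥21, commute 32≤35).
D6: not dominated.
D7: not dominated.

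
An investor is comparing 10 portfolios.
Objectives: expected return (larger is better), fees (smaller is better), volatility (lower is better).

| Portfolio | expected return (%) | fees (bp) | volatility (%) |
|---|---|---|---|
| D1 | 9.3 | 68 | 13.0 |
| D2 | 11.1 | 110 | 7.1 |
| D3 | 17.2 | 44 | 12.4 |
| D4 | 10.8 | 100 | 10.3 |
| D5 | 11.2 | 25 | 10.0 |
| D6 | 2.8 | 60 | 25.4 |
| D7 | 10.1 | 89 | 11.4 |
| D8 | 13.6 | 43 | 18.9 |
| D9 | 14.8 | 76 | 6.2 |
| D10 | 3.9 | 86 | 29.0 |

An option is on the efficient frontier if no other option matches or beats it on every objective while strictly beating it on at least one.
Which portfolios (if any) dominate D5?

none

D1: worse on expected return (9.3 vs 11.2).
D2: worse on expected return (11.1 vs 11.2).
D3: worse on fees (44 vs 25).
D4: worse on expected return (10.8 vs 11.2).
D6: worse on expected return (2.8 vs 11.2).
D7: worse on expected return (10.1 vs 11.2).
D8: worse on fees (43 vs 25).
D9: worse on fees (76 vs 25).
D10: worse on expected return (3.9 vs 11.2).
No option dominates D5.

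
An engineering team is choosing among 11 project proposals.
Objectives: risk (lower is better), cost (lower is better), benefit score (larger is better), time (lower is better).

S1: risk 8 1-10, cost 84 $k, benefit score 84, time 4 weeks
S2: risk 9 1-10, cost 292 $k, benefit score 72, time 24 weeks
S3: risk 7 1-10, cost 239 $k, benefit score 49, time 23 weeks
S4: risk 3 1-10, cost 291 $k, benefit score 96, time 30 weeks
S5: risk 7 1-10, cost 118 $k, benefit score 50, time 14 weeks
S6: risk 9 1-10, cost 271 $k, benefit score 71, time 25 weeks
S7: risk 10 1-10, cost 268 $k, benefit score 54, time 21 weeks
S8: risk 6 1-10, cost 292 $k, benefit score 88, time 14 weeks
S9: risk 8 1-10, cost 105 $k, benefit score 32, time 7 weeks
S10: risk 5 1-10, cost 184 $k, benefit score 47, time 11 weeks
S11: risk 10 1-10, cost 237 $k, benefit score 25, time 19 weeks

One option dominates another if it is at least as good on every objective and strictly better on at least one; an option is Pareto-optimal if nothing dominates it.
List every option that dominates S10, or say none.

none

S1: worse on risk (8 vs 5).
S2: worse on risk (9 vs 5).
S3: worse on risk (7 vs 5).
S4: worse on cost (291 vs 184).
S5: worse on risk (7 vs 5).
S6: worse on risk (9 vs 5).
S7: worse on risk (10 vs 5).
S8: worse on risk (6 vs 5).
S9: worse on risk (8 vs 5).
S11: worse on risk (10 vs 5).
No option dominates S10.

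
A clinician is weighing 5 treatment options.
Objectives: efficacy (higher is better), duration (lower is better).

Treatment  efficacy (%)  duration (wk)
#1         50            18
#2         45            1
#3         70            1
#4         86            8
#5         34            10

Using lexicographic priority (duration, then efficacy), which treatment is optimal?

#3

First minimize duration: best is 1, kept {#2, #3}.
Then maximize efficacy: best is 70, kept {#3}.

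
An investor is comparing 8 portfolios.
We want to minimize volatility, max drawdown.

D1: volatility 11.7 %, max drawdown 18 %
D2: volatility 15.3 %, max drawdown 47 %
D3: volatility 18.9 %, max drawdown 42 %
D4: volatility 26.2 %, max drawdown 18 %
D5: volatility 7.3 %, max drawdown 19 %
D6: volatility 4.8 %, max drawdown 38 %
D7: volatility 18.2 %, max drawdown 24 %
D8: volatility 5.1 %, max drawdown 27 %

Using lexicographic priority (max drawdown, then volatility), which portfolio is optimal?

First minimize max drawdown: best is 18, kept {D1, D4}.
Then minimize volatility: best is 11.7, kept {D1}.

D1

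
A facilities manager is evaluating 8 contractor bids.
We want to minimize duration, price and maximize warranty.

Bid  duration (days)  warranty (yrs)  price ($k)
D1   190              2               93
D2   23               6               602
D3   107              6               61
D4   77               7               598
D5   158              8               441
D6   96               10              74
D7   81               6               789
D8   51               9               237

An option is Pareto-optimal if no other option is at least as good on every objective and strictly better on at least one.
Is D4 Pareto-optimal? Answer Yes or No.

D8 vs D4: duration 51≤77, warranty 9≥7, price 237≤598 — D8 is at least as good on every objective and strictly better on at least one, so D8 dominates D4.

No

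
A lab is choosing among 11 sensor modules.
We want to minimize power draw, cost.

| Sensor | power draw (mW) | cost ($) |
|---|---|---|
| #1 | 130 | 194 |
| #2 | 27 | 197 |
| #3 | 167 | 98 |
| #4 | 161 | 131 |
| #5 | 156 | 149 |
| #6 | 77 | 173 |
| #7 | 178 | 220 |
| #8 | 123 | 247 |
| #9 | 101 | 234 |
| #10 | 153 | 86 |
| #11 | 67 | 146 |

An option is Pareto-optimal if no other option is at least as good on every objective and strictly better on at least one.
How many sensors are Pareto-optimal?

#1: dominated by #6 (power draw 77≤130, cost 173≤194).
#2: not dominated (best power draw).
#3: dominated by #10 (power draw 153≤167, cost 86≤98).
#4: dominated by #10 (power draw 153≤161, cost 86≤131).
#5: dominated by #10 (power draw 153≤156, cost 86≤149).
#6: dominated by #11 (power draw 67≤77, cost 146≤173).
#7: dominated by #1 (power draw 130≤178, cost 194≤220).
#8: dominated by #2 (power draw 27≤123, cost 197≤247).
#9: dominated by #2 (power draw 27≤101, cost 197≤234).
#10: not dominated (best cost).
#11: not dominated.
Pareto-optimal: #2, #10, #11 → 3.

3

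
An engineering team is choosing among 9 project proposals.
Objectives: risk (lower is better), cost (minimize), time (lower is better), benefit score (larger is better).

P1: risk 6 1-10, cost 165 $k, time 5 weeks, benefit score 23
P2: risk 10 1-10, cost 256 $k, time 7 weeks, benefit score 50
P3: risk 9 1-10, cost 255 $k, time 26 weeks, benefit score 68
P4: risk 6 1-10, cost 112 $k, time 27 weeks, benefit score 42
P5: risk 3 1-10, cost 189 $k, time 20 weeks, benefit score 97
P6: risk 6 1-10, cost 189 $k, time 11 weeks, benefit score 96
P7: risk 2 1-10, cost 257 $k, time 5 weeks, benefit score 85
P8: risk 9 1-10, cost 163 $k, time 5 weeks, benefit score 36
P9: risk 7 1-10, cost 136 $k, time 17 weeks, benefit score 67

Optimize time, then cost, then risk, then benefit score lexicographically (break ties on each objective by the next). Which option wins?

First minimize time: best is 5, kept {P1, P7, P8}.
Then minimize cost: best is 163, kept {P8}.

P8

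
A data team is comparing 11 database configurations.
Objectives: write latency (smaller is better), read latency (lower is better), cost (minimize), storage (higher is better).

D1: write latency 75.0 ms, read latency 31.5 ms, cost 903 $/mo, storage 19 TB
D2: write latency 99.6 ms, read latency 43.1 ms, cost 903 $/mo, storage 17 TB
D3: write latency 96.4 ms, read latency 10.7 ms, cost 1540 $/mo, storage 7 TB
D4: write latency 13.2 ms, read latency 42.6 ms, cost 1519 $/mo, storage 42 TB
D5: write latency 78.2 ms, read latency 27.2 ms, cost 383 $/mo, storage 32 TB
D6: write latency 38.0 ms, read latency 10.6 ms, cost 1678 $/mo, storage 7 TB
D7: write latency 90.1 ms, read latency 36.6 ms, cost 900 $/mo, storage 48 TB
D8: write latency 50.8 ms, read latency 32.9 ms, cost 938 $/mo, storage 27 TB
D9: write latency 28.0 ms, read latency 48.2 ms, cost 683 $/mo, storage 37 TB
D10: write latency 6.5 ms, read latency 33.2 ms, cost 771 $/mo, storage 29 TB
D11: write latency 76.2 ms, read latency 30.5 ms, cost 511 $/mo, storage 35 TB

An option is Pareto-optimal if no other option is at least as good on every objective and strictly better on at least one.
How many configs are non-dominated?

10

D1: not dominated.
D2: dominated by D1 (write latency 75.0≤99.6, read latency 31.5≤43.1, cost 903≤903, storage 19≥17).
D3: not dominated.
D4: not dominated.
D5: not dominated (best cost).
D6: not dominated (best read latency).
D7: not dominated (best storage).
D8: not dominated.
D9: not dominated.
D10: not dominated (best write latency).
D11: not dominated.
Pareto-optimal: D1, D3, D4, D5, D6, D7, D8, D9, D10, D11 → 10.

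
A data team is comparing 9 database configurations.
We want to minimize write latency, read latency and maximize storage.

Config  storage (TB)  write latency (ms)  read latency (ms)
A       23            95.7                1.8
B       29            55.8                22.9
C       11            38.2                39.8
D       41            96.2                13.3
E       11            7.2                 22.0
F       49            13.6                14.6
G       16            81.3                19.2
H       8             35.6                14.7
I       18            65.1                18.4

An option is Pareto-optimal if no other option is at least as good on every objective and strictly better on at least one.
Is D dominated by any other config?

A: worse on storage (23 vs 41).
B: worse on storage (29 vs 41).
C: worse on storage (11 vs 41).
E: worse on storage (11 vs 41).
F: worse on read latency (14.6 vs 13.3).
G: worse on storage (16 vs 41).
H: worse on storage (8 vs 41).
I: worse on storage (18 vs 41).
No option is at least as good as D on every objective and strictly better on one.

No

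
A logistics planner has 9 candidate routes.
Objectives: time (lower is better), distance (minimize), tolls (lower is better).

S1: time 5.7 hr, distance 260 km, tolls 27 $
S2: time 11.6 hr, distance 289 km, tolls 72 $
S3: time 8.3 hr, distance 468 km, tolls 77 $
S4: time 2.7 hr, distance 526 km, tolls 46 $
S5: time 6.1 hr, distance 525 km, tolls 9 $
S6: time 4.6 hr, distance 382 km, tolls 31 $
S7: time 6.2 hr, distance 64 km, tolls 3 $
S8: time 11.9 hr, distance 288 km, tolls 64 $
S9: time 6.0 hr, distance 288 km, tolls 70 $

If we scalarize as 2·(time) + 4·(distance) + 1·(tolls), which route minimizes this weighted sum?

S1: 2·5.7 + 4·260 + 1·27 = 1078.4
S2: 2·11.6 + 4·289 + 1·72 = 1251.2
S3: 2·8.3 + 4·468 + 1·77 = 1965.6
S4: 2·2.7 + 4·526 + 1·46 = 2155.4
S5: 2·6.1 + 4·525 + 1·9 = 2121.2
S6: 2·4.6 + 4·382 + 1·31 = 1568.2
S7: 2·6.2 + 4·64 + 1·3 = 271.4
S8: 2·11.9 + 4·288 + 1·64 = 1239.8
S9: 2·6.0 + 4·288 + 1·70 = 1234.0
Lowest: S7 at 271.4.

S7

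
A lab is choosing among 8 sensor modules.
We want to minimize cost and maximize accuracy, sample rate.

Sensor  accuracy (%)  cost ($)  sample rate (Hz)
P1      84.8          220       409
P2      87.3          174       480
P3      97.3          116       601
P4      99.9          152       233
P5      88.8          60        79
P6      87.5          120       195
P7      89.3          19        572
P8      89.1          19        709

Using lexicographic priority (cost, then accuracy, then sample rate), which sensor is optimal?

P7

First minimize cost: best is 19, kept {P7, P8}.
Then maximize accuracy: best is 89.3, kept {P7}.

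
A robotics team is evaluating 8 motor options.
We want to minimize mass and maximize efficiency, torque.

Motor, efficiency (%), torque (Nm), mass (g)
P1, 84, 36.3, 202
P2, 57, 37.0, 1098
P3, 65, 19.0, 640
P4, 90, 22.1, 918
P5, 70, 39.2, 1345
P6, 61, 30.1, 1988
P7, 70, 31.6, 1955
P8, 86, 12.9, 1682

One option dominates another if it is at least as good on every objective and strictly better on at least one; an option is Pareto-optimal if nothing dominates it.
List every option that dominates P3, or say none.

P1

P1: efficiency 84≥65, torque 36.3≥19.0, mass 202≤640 — dominates P3.
Others (P2, P4, P5, P6, P7, P8) are each worse than P3 on at least one objective.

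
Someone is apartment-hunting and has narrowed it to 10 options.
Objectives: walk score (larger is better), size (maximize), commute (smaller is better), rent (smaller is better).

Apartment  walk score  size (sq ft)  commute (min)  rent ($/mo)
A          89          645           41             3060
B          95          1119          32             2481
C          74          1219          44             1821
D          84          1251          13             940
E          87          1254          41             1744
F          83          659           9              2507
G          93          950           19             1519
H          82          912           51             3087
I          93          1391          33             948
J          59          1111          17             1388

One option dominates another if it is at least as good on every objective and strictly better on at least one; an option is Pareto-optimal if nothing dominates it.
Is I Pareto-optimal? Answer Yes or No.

Yes

A: worse on walk score (89 vs 93).
B: worse on size (1119 vs 1391).
C: worse on walk score (74 vs 93).
D: worse on walk score (84 vs 93).
E: worse on walk score (87 vs 93).
F: worse on walk score (83 vs 93).
G: worse on size (950 vs 1391).
H: worse on walk score (82 vs 93).
J: worse on walk score (59 vs 93).
No option is at least as good as I on every objective and strictly better on one.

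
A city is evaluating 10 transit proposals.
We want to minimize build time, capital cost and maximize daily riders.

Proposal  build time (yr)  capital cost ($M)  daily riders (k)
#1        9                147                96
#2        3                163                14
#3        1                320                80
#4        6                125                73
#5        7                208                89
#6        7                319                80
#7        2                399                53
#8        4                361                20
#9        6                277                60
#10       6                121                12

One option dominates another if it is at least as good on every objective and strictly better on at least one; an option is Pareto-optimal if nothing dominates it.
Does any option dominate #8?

Yes

#3 vs #8: build time 1≤4, capital cost 320≤361, daily riders 80≥20 — #3 is at least as good on every objective and strictly better on at least one, so #3 dominates #8.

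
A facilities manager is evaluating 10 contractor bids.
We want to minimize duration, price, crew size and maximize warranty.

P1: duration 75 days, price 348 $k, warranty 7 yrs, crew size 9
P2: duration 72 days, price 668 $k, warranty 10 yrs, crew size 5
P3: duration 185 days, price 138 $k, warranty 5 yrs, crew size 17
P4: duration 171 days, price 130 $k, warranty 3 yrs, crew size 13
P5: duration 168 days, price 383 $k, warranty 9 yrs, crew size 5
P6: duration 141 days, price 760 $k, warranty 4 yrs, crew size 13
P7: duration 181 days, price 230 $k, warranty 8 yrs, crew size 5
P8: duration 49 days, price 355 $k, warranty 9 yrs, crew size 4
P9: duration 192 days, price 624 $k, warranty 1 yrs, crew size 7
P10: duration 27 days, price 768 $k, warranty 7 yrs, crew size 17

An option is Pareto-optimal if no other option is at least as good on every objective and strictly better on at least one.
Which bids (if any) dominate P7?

none

P1: worse on price (348 vs 230).
P2: worse on price (668 vs 230).
P3: worse on duration (185 vs 181).
P4: worse on warranty (3 vs 8).
P5: worse on price (383 vs 230).
P6: worse on price (760 vs 230).
P8: worse on price (355 vs 230).
P9: worse on duration (192 vs 181).
P10: worse on price (768 vs 230).
No option dominates P7.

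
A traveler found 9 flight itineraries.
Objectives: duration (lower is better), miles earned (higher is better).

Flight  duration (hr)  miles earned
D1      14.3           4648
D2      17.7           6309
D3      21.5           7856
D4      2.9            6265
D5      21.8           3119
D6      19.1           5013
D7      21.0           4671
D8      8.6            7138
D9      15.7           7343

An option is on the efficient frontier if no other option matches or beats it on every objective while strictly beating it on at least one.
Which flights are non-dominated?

D1: dominated by D4 (duration 2.9≤14.3, miles earned 6265≥4648).
D2: dominated by D8 (duration 8.6≤17.7, miles earned 7138≥6309).
D3: not dominated (best miles earned).
D4: not dominated (best duration).
D5: dominated by D1 (duration 14.3≤21.8, miles earned 4648≥3119).
D6: dominated by D2 (duration 17.7≤19.1, miles earned 6309≥5013).
D7: dominated by D2 (duration 17.7≤21.0, miles earned 6309≥4671).
D8: not dominated.
D9: not dominated.

D3, D4, D8, D9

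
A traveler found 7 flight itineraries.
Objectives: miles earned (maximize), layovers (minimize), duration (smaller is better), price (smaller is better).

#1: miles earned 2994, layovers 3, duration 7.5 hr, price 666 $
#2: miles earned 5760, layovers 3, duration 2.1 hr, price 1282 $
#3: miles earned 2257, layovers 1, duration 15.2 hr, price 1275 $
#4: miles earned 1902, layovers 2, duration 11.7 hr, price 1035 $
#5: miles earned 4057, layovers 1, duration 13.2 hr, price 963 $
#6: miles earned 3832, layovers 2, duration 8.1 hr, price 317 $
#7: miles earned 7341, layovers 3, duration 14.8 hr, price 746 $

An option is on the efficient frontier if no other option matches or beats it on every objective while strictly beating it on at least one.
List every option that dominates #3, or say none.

#5: miles earned 4057≥2257, layovers 1≤1, duration 13.2≤15.2, price 963≤1275 — dominates #3.
Others (#1, #2, #4, #6, #7) are each worse than #3 on at least one objective.

#5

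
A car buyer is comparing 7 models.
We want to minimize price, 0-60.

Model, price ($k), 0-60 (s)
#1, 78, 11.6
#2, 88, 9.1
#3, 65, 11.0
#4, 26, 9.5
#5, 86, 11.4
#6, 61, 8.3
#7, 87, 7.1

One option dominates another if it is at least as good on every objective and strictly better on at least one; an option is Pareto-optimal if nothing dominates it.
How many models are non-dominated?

3

#1: dominated by #3 (price 65≤78, 0-60 11.0≤11.6).
#2: dominated by #6 (price 61≤88, 0-60 8.3≤9.1).
#3: dominated by #4 (price 26≤65, 0-60 9.5≤11.0).
#4: not dominated (best price).
#5: dominated by #3 (price 65≤86, 0-60 11.0≤11.4).
#6: not dominated.
#7: not dominated (best 0-60).
Pareto-optimal: #4, #6, #7 → 3.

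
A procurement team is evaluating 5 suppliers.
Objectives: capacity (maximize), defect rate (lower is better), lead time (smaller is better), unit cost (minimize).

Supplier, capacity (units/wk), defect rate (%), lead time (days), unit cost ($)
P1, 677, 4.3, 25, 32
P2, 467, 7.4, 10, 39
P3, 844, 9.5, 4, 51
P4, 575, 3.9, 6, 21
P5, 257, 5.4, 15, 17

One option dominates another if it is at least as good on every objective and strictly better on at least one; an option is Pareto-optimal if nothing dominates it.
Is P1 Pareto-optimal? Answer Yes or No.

P2: worse on capacity (467 vs 677).
P3: worse on defect rate (9.5 vs 4.3).
P4: worse on capacity (575 vs 677).
P5: worse on capacity (257 vs 677).
No option is at least as good as P1 on every objective and strictly better on one.

Yes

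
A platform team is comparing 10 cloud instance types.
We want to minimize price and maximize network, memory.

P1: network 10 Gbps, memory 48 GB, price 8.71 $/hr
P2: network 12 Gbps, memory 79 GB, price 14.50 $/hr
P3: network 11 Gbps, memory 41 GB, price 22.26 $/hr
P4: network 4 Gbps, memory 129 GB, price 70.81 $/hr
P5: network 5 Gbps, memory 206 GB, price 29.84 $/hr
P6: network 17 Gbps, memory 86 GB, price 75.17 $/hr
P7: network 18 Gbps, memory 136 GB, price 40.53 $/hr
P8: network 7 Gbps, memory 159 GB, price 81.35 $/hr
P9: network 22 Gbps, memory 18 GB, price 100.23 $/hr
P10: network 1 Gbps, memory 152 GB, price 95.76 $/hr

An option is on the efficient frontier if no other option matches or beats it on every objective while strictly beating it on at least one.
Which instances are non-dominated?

P1, P2, P5, P7, P8, P9

P1: not dominated (best price).
P2: not dominated.
P3: dominated by P2 (network 12≥11, memory 79≥41, price 14.50≤22.26).
P4: dominated by P5 (network 5≥4, memory 206≥129, price 29.84≤70.81).
P5: not dominated (best memory).
P6: dominated by P7 (network 18≥17, memory 136≥86, price 40.53≤75.17).
P7: not dominated.
P8: not dominated.
P9: not dominated (best network).
P10: dominated by P5 (network 5≥1, memory 206≥152, price 29.84≤95.76).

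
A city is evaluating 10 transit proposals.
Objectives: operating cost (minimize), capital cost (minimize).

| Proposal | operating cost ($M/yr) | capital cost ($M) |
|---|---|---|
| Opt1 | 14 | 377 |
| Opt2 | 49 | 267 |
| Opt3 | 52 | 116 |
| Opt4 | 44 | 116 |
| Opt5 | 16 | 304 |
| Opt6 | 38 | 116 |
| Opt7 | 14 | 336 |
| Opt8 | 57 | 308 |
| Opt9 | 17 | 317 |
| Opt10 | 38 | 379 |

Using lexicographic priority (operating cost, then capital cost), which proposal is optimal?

Opt7

First minimize operating cost: best is 14, kept {Opt1, Opt7}.
Then minimize capital cost: best is 336, kept {Opt7}.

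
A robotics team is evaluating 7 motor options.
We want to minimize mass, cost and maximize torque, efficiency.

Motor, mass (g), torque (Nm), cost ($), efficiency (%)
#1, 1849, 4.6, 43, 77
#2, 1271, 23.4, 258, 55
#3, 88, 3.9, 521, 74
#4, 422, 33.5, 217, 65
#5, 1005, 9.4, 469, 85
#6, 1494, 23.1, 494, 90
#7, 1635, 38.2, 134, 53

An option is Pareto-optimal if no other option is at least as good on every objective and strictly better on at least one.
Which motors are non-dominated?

#1: not dominated (best cost).
#2: dominated by #4 (mass 422≤1271, torque 33.5≥23.4, cost 217≤258, efficiency 65≥55).
#3: not dominated (best mass).
#4: not dominated.
#5: not dominated.
#6: not dominated (best efficiency).
#7: not dominated (best torque).

#1, #3, #4, #5, #6, #7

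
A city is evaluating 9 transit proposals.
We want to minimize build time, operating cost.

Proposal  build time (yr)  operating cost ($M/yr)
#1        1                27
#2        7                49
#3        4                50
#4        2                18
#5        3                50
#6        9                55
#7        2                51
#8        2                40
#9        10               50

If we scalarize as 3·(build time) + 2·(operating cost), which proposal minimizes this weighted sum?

#1: 3·1 + 2·27 = 57
#2: 3·7 + 2·49 = 119
#3: 3·4 + 2·50 = 112
#4: 3·2 + 2·18 = 42
#5: 3·3 + 2·50 = 109
#6: 3·9 + 2·55 = 137
#7: 3·2 + 2·51 = 108
#8: 3·2 + 2·40 = 86
#9: 3·10 + 2·50 = 130
Lowest: #4 at 42.

#4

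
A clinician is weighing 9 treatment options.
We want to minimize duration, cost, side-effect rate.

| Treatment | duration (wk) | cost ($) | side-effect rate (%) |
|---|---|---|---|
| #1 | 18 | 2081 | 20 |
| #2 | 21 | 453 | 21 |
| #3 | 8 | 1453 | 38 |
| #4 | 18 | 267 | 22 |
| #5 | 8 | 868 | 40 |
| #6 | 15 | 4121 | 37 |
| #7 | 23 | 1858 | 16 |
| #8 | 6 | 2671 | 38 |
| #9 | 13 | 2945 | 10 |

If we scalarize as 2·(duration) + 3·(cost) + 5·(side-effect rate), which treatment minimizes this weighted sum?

#4

#1: 2·18 + 3·2081 + 5·20 = 6379
#2: 2·21 + 3·453 + 5·21 = 1506
#3: 2·8 + 3·1453 + 5·38 = 4565
#4: 2·18 + 3·267 + 5·22 = 947
#5: 2·8 + 3·868 + 5·40 = 2820
#6: 2·15 + 3·4121 + 5·37 = 12578
#7: 2·23 + 3·1858 + 5·16 = 5700
#8: 2·6 + 3·2671 + 5·38 = 8215
#9: 2·13 + 3·2945 + 5·10 = 8911
Lowest: #4 at 947.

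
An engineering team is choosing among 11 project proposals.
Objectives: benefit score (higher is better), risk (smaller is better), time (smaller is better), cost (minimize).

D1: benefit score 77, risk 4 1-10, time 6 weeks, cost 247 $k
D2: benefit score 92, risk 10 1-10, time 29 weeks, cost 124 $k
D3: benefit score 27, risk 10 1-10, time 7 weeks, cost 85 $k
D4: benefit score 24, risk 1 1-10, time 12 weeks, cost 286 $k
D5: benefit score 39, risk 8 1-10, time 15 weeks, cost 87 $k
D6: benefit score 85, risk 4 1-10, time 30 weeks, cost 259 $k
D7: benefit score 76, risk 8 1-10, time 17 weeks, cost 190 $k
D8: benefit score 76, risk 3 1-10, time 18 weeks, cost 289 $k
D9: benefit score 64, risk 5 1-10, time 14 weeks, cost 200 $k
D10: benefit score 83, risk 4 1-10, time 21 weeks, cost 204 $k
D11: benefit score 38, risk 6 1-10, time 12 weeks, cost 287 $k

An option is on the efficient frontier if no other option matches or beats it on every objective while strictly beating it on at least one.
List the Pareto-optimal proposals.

D1, D2, D3, D4, D5, D6, D7, D8, D9, D10

D1: not dominated (best time).
D2: not dominated (best benefit score).
D3: not dominated (best cost).
D4: not dominated (best risk).
D5: not dominated.
D6: not dominated.
D7: not dominated.
D8: not dominated.
D9: not dominated.
D10: not dominated.
D11: dominated by D1 (benefit score 77≥38, risk 4≤6, time 6≤12, cost 247≤287).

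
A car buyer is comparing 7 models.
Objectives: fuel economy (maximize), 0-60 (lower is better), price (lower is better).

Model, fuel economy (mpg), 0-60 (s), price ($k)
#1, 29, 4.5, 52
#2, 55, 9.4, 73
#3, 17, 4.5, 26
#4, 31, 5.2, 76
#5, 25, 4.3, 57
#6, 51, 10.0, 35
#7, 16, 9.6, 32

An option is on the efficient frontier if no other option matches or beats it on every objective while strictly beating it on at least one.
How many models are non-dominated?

6

#1: not dominated.
#2: not dominated (best fuel economy).
#3: not dominated (best price).
#4: not dominated.
#5: not dominated (best 0-60).
#6: not dominated.
#7: dominated by #3 (fuel economy 17≥16, 0-60 4.5≤9.6, price 26≤32).
Pareto-optimal: #1, #2, #3, #4, #5, #6 → 6.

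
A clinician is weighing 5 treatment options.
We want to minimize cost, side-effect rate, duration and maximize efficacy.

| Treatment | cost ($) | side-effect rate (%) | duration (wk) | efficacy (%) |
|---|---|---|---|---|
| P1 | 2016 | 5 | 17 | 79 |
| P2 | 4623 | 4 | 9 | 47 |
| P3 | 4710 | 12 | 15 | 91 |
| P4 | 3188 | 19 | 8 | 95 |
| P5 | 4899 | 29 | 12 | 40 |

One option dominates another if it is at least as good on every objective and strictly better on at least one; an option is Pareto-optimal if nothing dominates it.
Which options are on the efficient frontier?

P1, P2, P3, P4

P1: not dominated (best cost).
P2: not dominated (best side-effect rate).
P3: not dominated.
P4: not dominated (best duration).
P5: dominated by P2 (cost 4623≤4899, side-effect rate 4≤29, duration 9≤12, efficacy 47≥40).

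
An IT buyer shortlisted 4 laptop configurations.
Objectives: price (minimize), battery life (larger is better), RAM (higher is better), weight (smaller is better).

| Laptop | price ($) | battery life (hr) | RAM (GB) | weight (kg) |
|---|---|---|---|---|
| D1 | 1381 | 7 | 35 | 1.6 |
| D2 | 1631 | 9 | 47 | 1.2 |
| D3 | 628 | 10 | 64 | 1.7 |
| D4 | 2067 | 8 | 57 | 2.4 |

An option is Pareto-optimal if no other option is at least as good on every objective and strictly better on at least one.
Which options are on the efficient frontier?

D1, D2, D3

D1: not dominated.
D2: not dominated (best weight).
D3: not dominated (best price).
D4: dominated by D3 (price 628≤2067, battery life 10≥8, RAM 64≥57, weight 1.7≤2.4).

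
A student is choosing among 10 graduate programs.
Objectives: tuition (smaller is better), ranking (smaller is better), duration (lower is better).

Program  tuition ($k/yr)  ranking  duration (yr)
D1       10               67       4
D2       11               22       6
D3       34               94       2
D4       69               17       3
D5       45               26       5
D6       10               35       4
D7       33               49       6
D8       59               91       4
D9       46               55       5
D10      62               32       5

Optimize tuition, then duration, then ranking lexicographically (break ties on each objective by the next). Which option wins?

First minimize tuition: best is 10, kept {D1, D6}.
Then minimize duration: best is 4, kept {D1, D6}.
Then minimize ranking: best is 35, kept {D6}.

D6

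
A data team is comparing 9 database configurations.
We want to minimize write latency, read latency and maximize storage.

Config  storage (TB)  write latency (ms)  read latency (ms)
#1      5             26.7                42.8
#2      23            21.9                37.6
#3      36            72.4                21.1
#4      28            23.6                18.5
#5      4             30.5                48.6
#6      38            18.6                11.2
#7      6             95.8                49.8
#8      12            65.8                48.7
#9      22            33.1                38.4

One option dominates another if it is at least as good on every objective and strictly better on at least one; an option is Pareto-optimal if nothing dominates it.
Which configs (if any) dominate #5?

#1: storage 5≥4, write latency 26.7≤30.5, read latency 42.8≤48.6 — dominates #5.
#2: storage 23≥4, write latency 21.9≤30.5, read latency 37.6≤48.6 — dominates #5.
#4: storage 28≥4, write latency 23.6≤30.5, read latency 18.5≤48.6 — dominates #5.
#6: storage 38≥4, write latency 18.6≤30.5, read latency 11.2≤48.6 — dominates #5.
Others (#3, #7, #8, #9) are each worse than #5 on at least one objective.

#1, #2, #4, #6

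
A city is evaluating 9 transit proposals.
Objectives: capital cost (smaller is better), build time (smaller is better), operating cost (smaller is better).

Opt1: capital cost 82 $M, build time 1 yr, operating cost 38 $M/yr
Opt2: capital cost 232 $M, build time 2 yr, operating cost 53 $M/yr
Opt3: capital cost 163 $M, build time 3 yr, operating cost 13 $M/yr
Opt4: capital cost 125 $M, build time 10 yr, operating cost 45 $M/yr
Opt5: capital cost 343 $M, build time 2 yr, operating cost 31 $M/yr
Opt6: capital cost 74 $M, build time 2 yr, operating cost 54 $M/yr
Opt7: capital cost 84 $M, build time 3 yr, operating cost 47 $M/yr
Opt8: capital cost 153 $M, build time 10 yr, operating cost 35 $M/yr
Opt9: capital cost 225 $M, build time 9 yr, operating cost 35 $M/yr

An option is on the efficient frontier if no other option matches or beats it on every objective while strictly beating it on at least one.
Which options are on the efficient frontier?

Opt1: not dominated (best build time).
Opt2: dominated by Opt1 (capital cost 82≤232, build time 1≤2, operating cost 38≤53).
Opt3: not dominated (best operating cost).
Opt4: dominated by Opt1 (capital cost 82≤125, build time 1≤10, operating cost 38≤45).
Opt5: not dominated.
Opt6: not dominated (best capital cost).
Opt7: dominated by Opt1 (capital cost 82≤84, build time 1≤3, operating cost 38≤47).
Opt8: not dominated.
Opt9: dominated by Opt3 (capital cost 163≤225, build time 3≤9, operating cost 13≤35).

Opt1, Opt3, Opt5, Opt6, Opt8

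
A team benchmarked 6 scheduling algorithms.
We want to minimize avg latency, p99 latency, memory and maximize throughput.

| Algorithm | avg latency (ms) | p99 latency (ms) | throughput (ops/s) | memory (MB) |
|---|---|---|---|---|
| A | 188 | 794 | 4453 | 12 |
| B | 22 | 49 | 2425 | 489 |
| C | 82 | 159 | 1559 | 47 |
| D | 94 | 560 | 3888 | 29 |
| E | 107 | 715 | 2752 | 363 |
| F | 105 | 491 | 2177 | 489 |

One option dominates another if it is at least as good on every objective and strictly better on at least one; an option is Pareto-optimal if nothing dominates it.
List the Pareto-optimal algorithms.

A, B, C, D

A: not dominated (best throughput).
B: not dominated (best avg latency).
C: not dominated.
D: not dominated.
E: dominated by D (avg latency 94≤107, p99 latency 560≤715, throughput 3888≥2752, memory 29≤363).
F: dominated by B (avg latency 22≤105, p99 latency 49≤491, throughput 2425≥2177, memory 489≤489).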